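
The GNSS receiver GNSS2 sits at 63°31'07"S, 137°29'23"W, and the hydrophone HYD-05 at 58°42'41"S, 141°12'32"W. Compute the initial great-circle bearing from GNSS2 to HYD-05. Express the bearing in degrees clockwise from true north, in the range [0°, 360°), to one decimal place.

GNSS2: φ = -63.51861°, λ = -137.48972°
HYD-05: φ = -58.71139°, λ = -141.20889°
Δλ = -3.7192°
y = sin Δλ · cos φ₂ = -0.033688
x = cos φ₁ sin φ₂ − sin φ₁ cos φ₂ cos Δλ = 0.082824
θ = atan2(y, x) = -22.1336° → 337.8664° (mod 360°)

337.9°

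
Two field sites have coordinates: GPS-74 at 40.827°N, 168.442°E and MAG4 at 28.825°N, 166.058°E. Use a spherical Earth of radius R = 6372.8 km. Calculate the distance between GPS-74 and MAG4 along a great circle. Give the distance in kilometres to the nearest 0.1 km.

Δφ = -12.0020°,  Δλ = -2.3840°
a = sin²(Δφ/2) + cos φ₁ cos φ₂ sin²(Δλ/2) = 0.011217
c = 2·arcsin(√a) = 0.212216 rad = 12.1591°
d = R·c = 6372.8 × 0.212216 = 1352.4 km

1352.4 km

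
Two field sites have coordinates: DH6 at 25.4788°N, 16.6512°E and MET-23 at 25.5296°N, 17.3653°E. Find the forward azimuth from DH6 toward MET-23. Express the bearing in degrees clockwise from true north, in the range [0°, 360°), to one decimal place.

85.3°

Δλ = 0.7141°
y = sin Δλ · cos φ₂ = 0.011246
x = cos φ₁ sin φ₂ − sin φ₁ cos φ₂ cos Δλ = 0.000917
θ = atan2(y, x) = 85.3396° → 85.3396° (mod 360°)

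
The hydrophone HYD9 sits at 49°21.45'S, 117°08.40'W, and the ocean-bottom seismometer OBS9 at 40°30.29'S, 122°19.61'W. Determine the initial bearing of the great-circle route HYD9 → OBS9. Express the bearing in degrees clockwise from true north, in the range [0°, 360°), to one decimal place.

335.6°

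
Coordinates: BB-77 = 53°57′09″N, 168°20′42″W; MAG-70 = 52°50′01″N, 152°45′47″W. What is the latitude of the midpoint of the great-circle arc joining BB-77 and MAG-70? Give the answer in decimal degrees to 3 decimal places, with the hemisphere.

53.647°N

BB-77: φ = +53.95250°, λ = -168.34500°
MAG-70: φ = +52.83361°, λ = -152.76306°
Bx = cos φ₂ cos Δλ = 0.581928,  By = cos φ₂ sin Δλ = 0.162280
φₘ = atan2(sin φ₁ + sin φ₂, √((cos φ₁ + Bx)² + By²)) = 53.64702°
λₘ = λ₁ + atan2(By, cos φ₁ + Bx) = -160.45098°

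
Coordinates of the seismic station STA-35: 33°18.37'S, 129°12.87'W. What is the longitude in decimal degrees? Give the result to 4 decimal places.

129.2145°W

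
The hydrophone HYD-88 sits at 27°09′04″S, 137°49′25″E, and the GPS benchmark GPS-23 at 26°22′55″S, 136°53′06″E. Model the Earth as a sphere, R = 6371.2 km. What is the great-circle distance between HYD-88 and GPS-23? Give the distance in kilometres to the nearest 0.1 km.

126.5 km

HYD-88: φ = -27.15111°, λ = +137.82361°
GPS-23: φ = -26.38194°, λ = +136.88500°
Δφ = 0.7692°,  Δλ = -0.9386°
a = sin²(Δφ/2) + cos φ₁ cos φ₂ sin²(Δλ/2) = 0.000099
c = 2·arcsin(√a) = 0.019853 rad = 1.1375°
d = R·c = 6371.2 × 0.019853 = 126.5 km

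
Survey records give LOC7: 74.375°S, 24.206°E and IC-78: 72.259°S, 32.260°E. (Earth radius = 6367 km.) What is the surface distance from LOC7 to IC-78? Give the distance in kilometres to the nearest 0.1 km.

347.8 km

Δφ = 2.1160°,  Δλ = 8.0540°
a = sin²(Δφ/2) + cos φ₁ cos φ₂ sin²(Δλ/2) = 0.000746
c = 2·arcsin(√a) = 0.054622 rad = 3.1296°
d = R·c = 6367 × 0.054622 = 347.8 km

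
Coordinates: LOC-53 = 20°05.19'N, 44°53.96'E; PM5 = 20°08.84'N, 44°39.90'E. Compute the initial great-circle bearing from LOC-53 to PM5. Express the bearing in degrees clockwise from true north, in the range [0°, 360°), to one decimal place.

LOC-53: φ = +20.08650°, λ = +44.89933°
PM5: φ = +20.14733°, λ = +44.66500°
Δλ = -0.2343°
y = sin Δλ · cos φ₂ = -0.003840
x = cos φ₁ sin φ₂ − sin φ₁ cos φ₂ cos Δλ = 0.001064
θ = atan2(y, x) = -74.5053° → 285.4947° (mod 360°)

285.5°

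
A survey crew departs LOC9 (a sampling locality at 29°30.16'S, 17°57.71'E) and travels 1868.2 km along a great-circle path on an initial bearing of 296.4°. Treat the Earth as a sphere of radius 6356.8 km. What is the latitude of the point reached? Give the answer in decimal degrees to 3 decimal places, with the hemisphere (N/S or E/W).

21.054°S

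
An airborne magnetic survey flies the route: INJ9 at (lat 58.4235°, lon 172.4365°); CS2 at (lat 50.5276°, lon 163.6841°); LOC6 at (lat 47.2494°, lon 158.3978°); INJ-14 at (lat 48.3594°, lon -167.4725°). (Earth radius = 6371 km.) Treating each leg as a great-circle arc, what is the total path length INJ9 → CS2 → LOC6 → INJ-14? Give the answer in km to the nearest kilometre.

INJ9→CS2: c = 0.163627 rad, d = 1042.47 km
CS2→LOC6: c = 0.083351 rad, d = 531.03 km
LOC6→INJ-14: c = 0.397246 rad, d = 2530.86 km
Total = 1042.47 + 531.03 + 2530.86 = 4104.36 km

4104 km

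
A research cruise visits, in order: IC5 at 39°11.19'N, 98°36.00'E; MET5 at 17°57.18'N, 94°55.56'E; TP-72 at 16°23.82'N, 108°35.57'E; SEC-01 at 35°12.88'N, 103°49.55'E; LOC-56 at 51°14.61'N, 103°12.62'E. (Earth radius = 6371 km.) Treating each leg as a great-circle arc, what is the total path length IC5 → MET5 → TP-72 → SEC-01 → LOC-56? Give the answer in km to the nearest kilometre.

7778 km

IC5: φ = +39.18650°, λ = +98.60000°
MET5: φ = +17.95300°, λ = +94.92600°
TP-72: φ = +16.39700°, λ = +108.59283°
SEC-01: φ = +35.21467°, λ = +103.82583°
LOC-56: φ = +51.24350°, λ = +103.21033°
IC5→MET5: c = 0.374756 rad, d = 2387.57 km
MET5→TP-72: c = 0.229451 rad, d = 1461.83 km
TP-72→SEC-01: c = 0.336734 rad, d = 2145.33 km
SEC-01→LOC-56: c = 0.279863 rad, d = 1783.01 km
Total = 2387.57 + 1461.83 + 2145.33 + 1783.01 = 7777.75 km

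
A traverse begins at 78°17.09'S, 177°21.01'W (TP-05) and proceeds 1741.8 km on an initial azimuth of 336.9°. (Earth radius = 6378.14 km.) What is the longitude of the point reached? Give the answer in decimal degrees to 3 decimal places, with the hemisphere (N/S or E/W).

TP-05: φ = -78.28483°, λ = -177.35017°
δ = d/R = 1741.8/6378.14 = 0.273089 rad
φ₂ = arcsin(sin φ₁ cos δ + cos φ₁ sin δ cos θ)
   = arcsin(-0.97917·0.96294 + 0.20305·0.26971·0.91982) = -63.19051°
λ₂ = λ₁ + atan2(sin θ sin δ cos φ₁, cos δ − sin φ₁ sin φ₂) = 169.08105°

169.081°E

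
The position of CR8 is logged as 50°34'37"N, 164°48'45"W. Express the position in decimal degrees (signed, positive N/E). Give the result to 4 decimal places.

+50.5769°, -164.8125°

lat: 50.5769° N → +50.5769°
lon: 164.8125° W → -164.8125°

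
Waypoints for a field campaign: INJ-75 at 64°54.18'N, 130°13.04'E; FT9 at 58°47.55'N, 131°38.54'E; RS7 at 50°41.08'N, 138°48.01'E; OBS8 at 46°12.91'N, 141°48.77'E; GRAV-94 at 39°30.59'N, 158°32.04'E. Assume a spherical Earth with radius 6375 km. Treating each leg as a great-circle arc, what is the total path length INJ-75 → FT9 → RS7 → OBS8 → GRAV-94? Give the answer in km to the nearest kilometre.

3790 km

INJ-75: φ = +64.90300°, λ = +130.21733°
FT9: φ = +58.79250°, λ = +131.64233°
RS7: φ = +50.68467°, λ = +138.80017°
OBS8: φ = +46.21517°, λ = +141.81283°
GRAV-94: φ = +39.50983°, λ = +158.53400°
INJ-75→FT9: c = 0.107285 rad, d = 683.94 km
FT9→RS7: c = 0.158622 rad, d = 1011.21 km
RS7→OBS8: c = 0.085430 rad, d = 544.62 km
OBS8→GRAV-94: c = 0.243141 rad, d = 1550.02 km
Total = 683.94 + 1011.21 + 544.62 + 1550.02 = 3789.80 km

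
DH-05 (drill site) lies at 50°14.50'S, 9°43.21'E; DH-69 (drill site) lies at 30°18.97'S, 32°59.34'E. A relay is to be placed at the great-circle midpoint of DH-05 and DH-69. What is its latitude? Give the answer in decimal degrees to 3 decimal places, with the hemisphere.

DH-05: φ = -50.24167°, λ = +9.72017°
DH-69: φ = -30.31617°, λ = +32.98900°
Bx = cos φ₂ cos Δλ = 0.793037,  By = cos φ₂ sin Δλ = 0.341025
φₘ = atan2(sin φ₁ + sin φ₂, √((cos φ₁ + Bx)² + By²)) = -40.85323°
λₘ = λ₁ + atan2(By, cos φ₁ + Bx) = 23.11010°

40.853°S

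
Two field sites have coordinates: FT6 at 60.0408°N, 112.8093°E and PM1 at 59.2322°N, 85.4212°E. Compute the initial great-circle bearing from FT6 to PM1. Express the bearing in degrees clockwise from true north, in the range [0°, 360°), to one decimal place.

Δλ = -27.3881°
y = sin Δλ · cos φ₂ = -0.235325
x = cos φ₁ sin φ₂ − sin φ₁ cos φ₂ cos Δλ = 0.035566
θ = atan2(y, x) = -81.4056° → 278.5944° (mod 360°)

278.6°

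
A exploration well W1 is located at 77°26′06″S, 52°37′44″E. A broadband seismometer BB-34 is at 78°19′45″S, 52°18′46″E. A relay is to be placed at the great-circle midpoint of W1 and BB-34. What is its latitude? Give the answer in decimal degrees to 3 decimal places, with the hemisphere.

W1: φ = -77.43500°, λ = +52.62889°
BB-34: φ = -78.32917°, λ = +52.31278°
Bx = cos φ₂ cos Δλ = 0.202286,  By = cos φ₂ sin Δλ = -0.001116
φₘ = atan2(sin φ₁ + sin φ₂, √((cos φ₁ + Bx)² + By²)) = -77.88213°
λₘ = λ₁ + atan2(By, cos φ₁ + Bx) = 52.47658°

77.882°S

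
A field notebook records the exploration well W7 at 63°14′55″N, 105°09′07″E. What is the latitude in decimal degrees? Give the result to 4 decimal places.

63° + 14′/60 + 55″/3600 = 63 + 0.23333 + 0.01528 = 63.2486°

63.2486°N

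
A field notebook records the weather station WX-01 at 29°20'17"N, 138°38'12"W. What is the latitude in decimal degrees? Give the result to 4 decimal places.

29.3381°N

29° + 20′/60 + 17″/3600 = 29 + 0.33333 + 0.00472 = 29.3381°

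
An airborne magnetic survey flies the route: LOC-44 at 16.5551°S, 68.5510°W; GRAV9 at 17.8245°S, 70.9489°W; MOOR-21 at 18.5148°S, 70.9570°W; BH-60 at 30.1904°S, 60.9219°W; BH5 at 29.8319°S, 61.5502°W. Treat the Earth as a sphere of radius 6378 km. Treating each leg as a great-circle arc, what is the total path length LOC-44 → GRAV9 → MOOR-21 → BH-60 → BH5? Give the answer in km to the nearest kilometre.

LOC-44→GRAV9: c = 0.045709 rad, d = 291.53 km
GRAV9→MOOR-21: c = 0.012049 rad, d = 76.85 km
MOOR-21→BH-60: c = 0.258518 rad, d = 1648.83 km
BH-60→BH5: c = 0.011372 rad, d = 72.53 km
Total = 291.53 + 76.85 + 1648.83 + 72.53 = 2089.74 km

2090 km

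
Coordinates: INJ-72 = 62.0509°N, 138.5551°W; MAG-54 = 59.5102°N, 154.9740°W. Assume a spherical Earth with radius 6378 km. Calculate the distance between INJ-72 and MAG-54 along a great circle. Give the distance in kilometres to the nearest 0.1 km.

Δφ = -2.5407°,  Δλ = -16.4189°
a = sin²(Δφ/2) + cos φ₁ cos φ₂ sin²(Δλ/2) = 0.005340
c = 2·arcsin(√a) = 0.146284 rad = 8.3815°
d = R·c = 6378 × 0.146284 = 933.0 km

933.0 km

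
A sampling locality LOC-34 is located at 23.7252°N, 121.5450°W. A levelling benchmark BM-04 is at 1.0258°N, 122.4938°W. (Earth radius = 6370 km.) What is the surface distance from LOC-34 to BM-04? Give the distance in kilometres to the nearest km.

2526 km

Δφ = -22.6994°,  Δλ = -0.9488°
a = sin²(Δφ/2) + cos φ₁ cos φ₂ sin²(Δλ/2) = 0.038792
c = 2·arcsin(√a) = 0.396504 rad = 22.7180°
d = R·c = 6370 × 0.396504 = 2525.7 km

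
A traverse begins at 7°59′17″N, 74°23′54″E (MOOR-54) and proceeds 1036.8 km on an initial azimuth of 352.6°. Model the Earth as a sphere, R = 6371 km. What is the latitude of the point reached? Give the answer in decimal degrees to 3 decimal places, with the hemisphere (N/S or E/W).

17.232°N

MOOR-54: φ = +7.98806°, λ = +74.39833°
δ = d/R = 1036.8/6371 = 0.162737 rad
φ₂ = arcsin(sin φ₁ cos δ + cos φ₁ sin δ cos θ)
   = arcsin(0.13897·0.98679 + 0.99030·0.16202·0.99167) = 17.23204°
λ₂ = λ₁ + atan2(sin θ sin δ cos φ₁, cos δ − sin φ₁ sin φ₂) = 73.14643°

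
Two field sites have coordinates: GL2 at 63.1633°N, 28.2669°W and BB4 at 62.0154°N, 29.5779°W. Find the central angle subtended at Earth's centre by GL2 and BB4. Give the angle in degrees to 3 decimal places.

Δφ = -1.1479°,  Δλ = -1.3110°
a = sin²(Δφ/2) + cos φ₁ cos φ₂ sin²(Δλ/2) = 0.000128
c = 2·arcsin(√a) = 0.022634 rad = 1.2968°

1.297°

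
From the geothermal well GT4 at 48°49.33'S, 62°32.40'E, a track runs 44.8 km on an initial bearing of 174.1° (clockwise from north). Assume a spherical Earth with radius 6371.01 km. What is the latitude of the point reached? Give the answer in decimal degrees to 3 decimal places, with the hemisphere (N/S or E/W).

49.223°S

GT4: φ = -48.82217°, λ = +62.54000°
δ = d/R = 44.8/6371.01 = 0.007032 rad
φ₂ = arcsin(sin φ₁ cos δ + cos φ₁ sin δ cos θ)
   = arcsin(-0.75267·0.99998 + 0.65840·0.00703·-0.99470) = -49.22291°
λ₂ = λ₁ + atan2(sin θ sin δ cos φ₁, cos δ − sin φ₁ sin φ₂) = 62.60341°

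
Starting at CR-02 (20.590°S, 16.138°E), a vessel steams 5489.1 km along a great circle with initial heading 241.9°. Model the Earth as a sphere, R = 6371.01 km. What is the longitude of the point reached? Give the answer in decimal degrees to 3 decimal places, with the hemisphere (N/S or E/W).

δ = d/R = 5489.1/6371.01 = 0.861575 rad
φ₂ = arcsin(sin φ₁ cos δ + cos φ₁ sin δ cos θ)
   = arcsin(-0.35168·0.65124 + 0.93612·0.75887·-0.47101) = -34.30733°
λ₂ = λ₁ + atan2(sin θ sin δ cos φ₁, cos δ − sin φ₁ sin φ₂) = -37.99786°

37.998°W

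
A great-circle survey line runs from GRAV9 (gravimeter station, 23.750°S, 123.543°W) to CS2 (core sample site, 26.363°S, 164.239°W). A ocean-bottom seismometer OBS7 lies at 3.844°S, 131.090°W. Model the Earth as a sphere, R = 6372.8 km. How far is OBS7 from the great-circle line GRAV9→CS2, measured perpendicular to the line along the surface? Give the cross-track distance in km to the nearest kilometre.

2331 km

δ₁₃ = central angle GRAV9→OBS7 = 0.369961 rad  (haversine)
θ₁₃ = bearing GRAV9→OBS7 = 338.751°,  θ₁₂ = bearing GRAV9→CS2 = 257.189°
dₓₜ = R·arcsin(sin δ₁₃ · sin(θ₁₃ − θ₁₂)) = 6372.8·arcsin(0.36158·sin(81.562°)) = 2330.958 km
|dₓₜ| = 2330.958 km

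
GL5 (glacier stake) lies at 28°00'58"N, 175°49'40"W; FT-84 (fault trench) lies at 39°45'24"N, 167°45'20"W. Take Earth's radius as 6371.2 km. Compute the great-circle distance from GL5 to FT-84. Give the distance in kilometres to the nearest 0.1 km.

1501.6 km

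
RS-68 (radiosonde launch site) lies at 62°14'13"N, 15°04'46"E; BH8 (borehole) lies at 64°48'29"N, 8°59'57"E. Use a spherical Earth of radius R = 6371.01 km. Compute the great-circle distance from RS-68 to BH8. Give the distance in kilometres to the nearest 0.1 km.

RS-68: φ = +62.23694°, λ = +15.07944°
BH8: φ = +64.80806°, λ = +8.99917°
Δφ = 2.5711°,  Δλ = -6.0803°
a = sin²(Δφ/2) + cos φ₁ cos φ₂ sin²(Δλ/2) = 0.001061
c = 2·arcsin(√a) = 0.065159 rad = 3.7333°
d = R·c = 6371.01 × 0.065159 = 415.1 km

415.1 km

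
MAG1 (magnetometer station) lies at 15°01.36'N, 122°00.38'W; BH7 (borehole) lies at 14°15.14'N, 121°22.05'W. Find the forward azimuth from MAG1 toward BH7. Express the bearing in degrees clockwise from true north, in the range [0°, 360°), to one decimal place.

MAG1: φ = +15.02267°, λ = -122.00633°
BH7: φ = +14.25233°, λ = -121.36750°
Δλ = 0.6388°
y = sin Δλ · cos φ₂ = 0.010806
x = cos φ₁ sin φ₂ − sin φ₁ cos φ₂ cos Δλ = -0.013429
θ = atan2(y, x) = 141.1760° → 141.1760° (mod 360°)

141.2°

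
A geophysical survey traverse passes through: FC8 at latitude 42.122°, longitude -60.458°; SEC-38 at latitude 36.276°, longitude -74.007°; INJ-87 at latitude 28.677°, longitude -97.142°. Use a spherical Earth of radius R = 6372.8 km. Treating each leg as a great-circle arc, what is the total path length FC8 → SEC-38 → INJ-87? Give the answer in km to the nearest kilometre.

FC8→SEC-38: c = 0.209389 rad, d = 1334.39 km
SEC-38→INJ-87: c = 0.364397 rad, d = 2322.23 km
Total = 1334.39 + 2322.23 = 3656.62 km

3657 km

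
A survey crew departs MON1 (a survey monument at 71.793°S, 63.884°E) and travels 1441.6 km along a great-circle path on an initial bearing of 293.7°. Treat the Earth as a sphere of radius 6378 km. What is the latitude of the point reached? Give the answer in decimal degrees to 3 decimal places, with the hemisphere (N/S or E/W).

δ = d/R = 1441.6/6378 = 0.226027 rad
φ₂ = arcsin(sin φ₁ cos δ + cos φ₁ sin δ cos θ)
   = arcsin(-0.94993·0.97456 + 0.31245·0.22411·0.40195) = -63.84780°
λ₂ = λ₁ + atan2(sin θ sin δ cos φ₁, cos δ − sin φ₁ sin φ₂) = 36.13638°

63.848°S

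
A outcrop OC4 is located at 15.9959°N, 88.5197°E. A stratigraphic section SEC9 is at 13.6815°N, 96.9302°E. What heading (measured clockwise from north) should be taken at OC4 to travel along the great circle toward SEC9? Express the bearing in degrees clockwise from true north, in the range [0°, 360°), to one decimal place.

Δλ = 8.4105°
y = sin Δλ · cos φ₂ = 0.142114
x = cos φ₁ sin φ₂ − sin φ₁ cos φ₂ cos Δλ = -0.037503
θ = atan2(y, x) = 104.7831° → 104.7831° (mod 360°)

104.8°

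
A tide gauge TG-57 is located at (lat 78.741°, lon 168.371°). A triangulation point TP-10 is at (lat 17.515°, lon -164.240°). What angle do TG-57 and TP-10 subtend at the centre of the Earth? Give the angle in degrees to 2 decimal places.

62.58°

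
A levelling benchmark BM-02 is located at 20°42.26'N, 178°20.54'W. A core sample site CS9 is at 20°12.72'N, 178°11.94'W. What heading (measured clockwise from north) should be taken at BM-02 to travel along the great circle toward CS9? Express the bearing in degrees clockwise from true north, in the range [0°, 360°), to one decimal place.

BM-02: φ = +20.70433°, λ = -178.34233°
CS9: φ = +20.21200°, λ = -178.19900°
Δλ = 0.1433°
y = sin Δλ · cos φ₂ = 0.002348
x = cos φ₁ sin φ₂ − sin φ₁ cos φ₂ cos Δλ = -0.008592
θ = atan2(y, x) = 164.7176° → 164.7176° (mod 360°)

164.7°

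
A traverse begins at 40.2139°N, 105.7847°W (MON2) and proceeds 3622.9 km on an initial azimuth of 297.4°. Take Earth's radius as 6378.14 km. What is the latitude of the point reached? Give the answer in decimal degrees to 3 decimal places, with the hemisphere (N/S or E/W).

δ = d/R = 3622.9/6378.14 = 0.568018 rad
φ₂ = arcsin(sin φ₁ cos δ + cos φ₁ sin δ cos θ)
   = arcsin(0.64564·0.84297 + 0.76364·0.53796·0.46020) = 47.16471°
λ₂ = λ₁ + atan2(sin θ sin δ cos φ₁, cos δ − sin φ₁ sin φ₂) = -150.41103°

47.165°N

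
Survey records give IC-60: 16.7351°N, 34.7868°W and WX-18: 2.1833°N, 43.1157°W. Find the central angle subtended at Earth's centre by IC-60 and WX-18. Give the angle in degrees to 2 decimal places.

16.70°

Δφ = -14.5518°,  Δλ = -8.3289°
a = sin²(Δφ/2) + cos φ₁ cos φ₂ sin²(Δλ/2) = 0.021086
c = 2·arcsin(√a) = 0.291452 rad = 16.6989°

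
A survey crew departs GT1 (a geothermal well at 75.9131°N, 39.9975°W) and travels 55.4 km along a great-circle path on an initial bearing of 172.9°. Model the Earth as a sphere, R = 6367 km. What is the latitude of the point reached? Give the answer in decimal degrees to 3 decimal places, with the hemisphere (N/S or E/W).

75.418°N

δ = d/R = 55.4/6367 = 0.008701 rad
φ₂ = arcsin(sin φ₁ cos δ + cos φ₁ sin δ cos θ)
   = arcsin(0.96993·0.99996 + 0.24339·0.00870·-0.99233) = 75.41826°
λ₂ = λ₁ + atan2(sin θ sin δ cos φ₁, cos δ − sin φ₁ sin φ₂) = -39.75275°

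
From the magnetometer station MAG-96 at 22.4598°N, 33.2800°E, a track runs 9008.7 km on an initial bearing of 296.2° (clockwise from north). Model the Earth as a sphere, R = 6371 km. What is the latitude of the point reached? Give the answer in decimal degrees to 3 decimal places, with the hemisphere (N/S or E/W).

27.559°N

δ = d/R = 9008.7/6371 = 1.414017 rad
φ₂ = arcsin(sin φ₁ cos δ + cos φ₁ sin δ cos θ)
   = arcsin(0.38204·0.15614 + 0.92415·0.98774·0.44151) = 27.55906°
λ₂ = λ₁ + atan2(sin θ sin δ cos φ₁, cos δ − sin φ₁ sin φ₂) = -58.16185°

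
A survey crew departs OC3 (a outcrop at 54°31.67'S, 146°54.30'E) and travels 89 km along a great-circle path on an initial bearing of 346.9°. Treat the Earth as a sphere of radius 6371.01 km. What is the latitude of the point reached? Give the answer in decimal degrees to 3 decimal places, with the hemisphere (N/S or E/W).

OC3: φ = -54.52783°, λ = +146.90500°
δ = d/R = 89/6371.01 = 0.013970 rad
φ₂ = arcsin(sin φ₁ cos δ + cos φ₁ sin δ cos θ)
   = arcsin(-0.81440·0.99990 + 0.58031·0.01397·0.97398) = -53.74787°
λ₂ = λ₁ + atan2(sin θ sin δ cos φ₁, cos δ − sin φ₁ sin φ₂) = 146.59823°

53.748°S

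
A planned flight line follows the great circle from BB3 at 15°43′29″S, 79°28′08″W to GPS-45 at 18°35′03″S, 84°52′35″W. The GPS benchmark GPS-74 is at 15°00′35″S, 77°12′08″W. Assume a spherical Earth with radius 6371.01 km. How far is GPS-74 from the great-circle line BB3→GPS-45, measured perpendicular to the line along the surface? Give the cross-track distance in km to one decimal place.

52.8 km

BB3: φ = -15.72472°, λ = -79.46889°
GPS-45: φ = -18.58417°, λ = -84.87639°
GPS-74: φ = -15.00972°, λ = -77.20222°
δ₁₃ = central angle BB3→GPS-74 = 0.040135 rad  (haversine)
θ₁₃ = bearing BB3→GPS-74 = 72.188°,  θ₁₂ = bearing BB3→GPS-45 = 240.262°
dₓₜ = R·arcsin(sin δ₁₃ · sin(θ₁₃ − θ₁₂)) = 6371.01·arcsin(0.04012·sin(-168.074°)) = -52.828 km
|dₓₜ| = 52.828 km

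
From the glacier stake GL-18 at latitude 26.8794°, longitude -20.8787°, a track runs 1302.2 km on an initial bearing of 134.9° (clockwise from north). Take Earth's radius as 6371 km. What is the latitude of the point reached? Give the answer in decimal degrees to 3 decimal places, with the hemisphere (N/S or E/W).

18.355°N

δ = d/R = 1302.2/6371 = 0.204395 rad
φ₂ = arcsin(sin φ₁ cos δ + cos φ₁ sin δ cos θ)
   = arcsin(0.45211·0.97918 + 0.89196·0.20297·-0.70587) = 18.35526°
λ₂ = λ₁ + atan2(sin θ sin δ cos φ₁, cos δ − sin φ₁ sin φ₂) = -12.16587°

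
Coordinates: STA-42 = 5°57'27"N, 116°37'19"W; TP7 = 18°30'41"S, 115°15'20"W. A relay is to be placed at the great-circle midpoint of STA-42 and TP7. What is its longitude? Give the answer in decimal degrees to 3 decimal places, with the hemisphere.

115.955°W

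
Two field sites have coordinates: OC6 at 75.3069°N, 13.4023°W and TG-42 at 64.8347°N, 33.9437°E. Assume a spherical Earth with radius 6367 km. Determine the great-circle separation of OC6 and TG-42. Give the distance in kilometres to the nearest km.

2051 km

Δφ = -10.4722°,  Δλ = 47.3460°
a = sin²(Δφ/2) + cos φ₁ cos φ₂ sin²(Δλ/2) = 0.025716
c = 2·arcsin(√a) = 0.322118 rad = 18.4560°
d = R·c = 6367 × 0.322118 = 2050.9 km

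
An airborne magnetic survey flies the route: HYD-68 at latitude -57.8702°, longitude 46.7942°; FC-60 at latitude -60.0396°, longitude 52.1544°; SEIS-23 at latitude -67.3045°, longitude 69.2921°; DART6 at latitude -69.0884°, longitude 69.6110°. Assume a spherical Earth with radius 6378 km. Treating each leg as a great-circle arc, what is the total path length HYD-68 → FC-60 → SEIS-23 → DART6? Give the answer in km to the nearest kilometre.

HYD-68→FC-60: c = 0.061299 rad, d = 390.96 km
FC-60→SEIS-23: c = 0.182370 rad, d = 1163.15 km
SEIS-23→DART6: c = 0.031203 rad, d = 199.02 km
Total = 390.96 + 1163.15 + 199.02 = 1753.13 km

1753 km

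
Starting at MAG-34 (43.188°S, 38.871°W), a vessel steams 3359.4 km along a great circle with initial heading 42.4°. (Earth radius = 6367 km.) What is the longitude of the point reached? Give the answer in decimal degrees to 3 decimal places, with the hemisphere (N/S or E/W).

δ = d/R = 3359.4/6367 = 0.527627 rad
φ₂ = arcsin(sin φ₁ cos δ + cos φ₁ sin δ cos θ)
   = arcsin(-0.68439·0.86400 + 0.72911·0.50348·0.73846) = -18.67716°
λ₂ = λ₁ + atan2(sin θ sin δ cos φ₁, cos δ − sin φ₁ sin φ₂) = -17.87067°

17.871°W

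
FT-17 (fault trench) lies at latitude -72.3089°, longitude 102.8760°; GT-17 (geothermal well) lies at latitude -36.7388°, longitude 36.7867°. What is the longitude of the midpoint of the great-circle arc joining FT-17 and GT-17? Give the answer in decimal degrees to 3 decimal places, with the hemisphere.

53.511°E

Bx = cos φ₂ cos Δλ = 0.324805,  By = cos φ₂ sin Δλ = -0.732596
φₘ = atan2(sin φ₁ + sin φ₂, √((cos φ₁ + Bx)² + By²)) = -58.09896°
λₘ = λ₁ + atan2(By, cos φ₁ + Bx) = 53.51115°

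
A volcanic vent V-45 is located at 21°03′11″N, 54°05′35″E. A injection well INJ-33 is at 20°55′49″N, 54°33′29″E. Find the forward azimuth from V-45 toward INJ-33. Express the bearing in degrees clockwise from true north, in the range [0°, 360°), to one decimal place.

V-45: φ = +21.05306°, λ = +54.09306°
INJ-33: φ = +20.93028°, λ = +54.55806°
Δλ = 0.4650°
y = sin Δλ · cos φ₂ = 0.007580
x = cos φ₁ sin φ₂ − sin φ₁ cos φ₂ cos Δλ = -0.002132
θ = atan2(y, x) = 105.7079° → 105.7079° (mod 360°)

105.7°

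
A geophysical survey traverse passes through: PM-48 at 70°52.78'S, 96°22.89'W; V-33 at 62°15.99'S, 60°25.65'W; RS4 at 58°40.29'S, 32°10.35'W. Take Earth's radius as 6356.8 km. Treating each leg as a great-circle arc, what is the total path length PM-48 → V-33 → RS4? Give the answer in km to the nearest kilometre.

PM-48: φ = -70.87967°, λ = -96.38150°
V-33: φ = -62.26650°, λ = -60.42750°
RS4: φ = -58.67150°, λ = -32.17250°
PM-48→V-33: c = 0.284926 rad, d = 1811.22 km
V-33→RS4: c = 0.248825 rad, d = 1581.73 km
Total = 1811.22 + 1581.73 = 3392.95 km

3393 km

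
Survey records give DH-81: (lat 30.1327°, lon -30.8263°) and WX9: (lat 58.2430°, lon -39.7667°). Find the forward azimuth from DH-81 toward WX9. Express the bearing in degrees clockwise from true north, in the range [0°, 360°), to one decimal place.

350.2°

Δλ = -8.9404°
y = sin Δλ · cos φ₂ = -0.081793
x = cos φ₁ sin φ₂ − sin φ₁ cos φ₂ cos Δλ = 0.474381
θ = atan2(y, x) = -9.7828° → 350.2172° (mod 360°)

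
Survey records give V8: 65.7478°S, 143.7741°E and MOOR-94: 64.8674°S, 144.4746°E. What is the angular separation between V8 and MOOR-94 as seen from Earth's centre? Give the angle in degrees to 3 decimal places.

0.928°

Δφ = 0.8804°,  Δλ = 0.7005°
a = sin²(Δφ/2) + cos φ₁ cos φ₂ sin²(Δλ/2) = 0.000066
c = 2·arcsin(√a) = 0.016192 rad = 0.9277°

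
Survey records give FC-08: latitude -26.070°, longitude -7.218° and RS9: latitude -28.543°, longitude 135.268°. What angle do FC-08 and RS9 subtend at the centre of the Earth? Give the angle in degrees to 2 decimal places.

114.58°

Δφ = -2.4730°,  Δλ = 142.4860°
a = sin²(Δφ/2) + cos φ₁ cos φ₂ sin²(Δλ/2) = 0.707959
c = 2·arcsin(√a) = 1.999748 rad = 114.5771°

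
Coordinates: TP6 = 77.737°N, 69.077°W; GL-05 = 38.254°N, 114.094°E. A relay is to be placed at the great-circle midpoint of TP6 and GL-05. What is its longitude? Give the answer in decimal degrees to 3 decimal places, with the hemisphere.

115.268°E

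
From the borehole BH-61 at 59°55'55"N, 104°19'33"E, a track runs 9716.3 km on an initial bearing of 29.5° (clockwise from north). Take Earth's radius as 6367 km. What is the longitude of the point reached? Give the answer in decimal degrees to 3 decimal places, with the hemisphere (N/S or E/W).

BH-61: φ = +59.93194°, λ = +104.32583°
δ = d/R = 9716.3/6367 = 1.526041 rad
φ₂ = arcsin(sin φ₁ cos δ + cos φ₁ sin δ cos θ)
   = arcsin(0.86543·0.04474 + 0.50103·0.99900·0.87036) = 28.31745°
λ₂ = λ₁ + atan2(sin θ sin δ cos φ₁, cos δ − sin φ₁ sin φ₂) = -109.64705°

109.647°W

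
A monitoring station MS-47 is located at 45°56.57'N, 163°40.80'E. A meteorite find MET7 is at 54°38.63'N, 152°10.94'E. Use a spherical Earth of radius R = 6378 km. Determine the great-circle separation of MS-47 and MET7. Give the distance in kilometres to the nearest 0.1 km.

1264.3 km

MS-47: φ = +45.94283°, λ = +163.68000°
MET7: φ = +54.64383°, λ = +152.18233°
Δφ = 8.7010°,  Δλ = -11.4977°
a = sin²(Δφ/2) + cos φ₁ cos φ₂ sin²(Δλ/2) = 0.009792
c = 2·arcsin(√a) = 0.198231 rad = 11.3578°
d = R·c = 6378 × 0.198231 = 1264.3 km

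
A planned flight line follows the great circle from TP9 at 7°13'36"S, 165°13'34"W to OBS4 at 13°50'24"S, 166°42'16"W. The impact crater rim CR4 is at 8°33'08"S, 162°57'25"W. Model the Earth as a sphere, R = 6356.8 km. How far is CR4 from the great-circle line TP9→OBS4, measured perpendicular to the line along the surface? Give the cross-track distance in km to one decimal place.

274.7 km

TP9: φ = -7.22667°, λ = -165.22611°
OBS4: φ = -13.84000°, λ = -166.70444°
CR4: φ = -8.55222°, λ = -162.95694°
δ₁₃ = central angle TP9→CR4 = 0.045543 rad  (haversine)
θ₁₃ = bearing TP9→CR4 = 120.682°,  θ₁₂ = bearing TP9→OBS4 = 192.267°
dₓₜ = R·arcsin(sin δ₁₃ · sin(θ₁₃ − θ₁₂)) = 6356.8·arcsin(0.04553·sin(-71.585°)) = -274.671 km
|dₓₜ| = 274.671 km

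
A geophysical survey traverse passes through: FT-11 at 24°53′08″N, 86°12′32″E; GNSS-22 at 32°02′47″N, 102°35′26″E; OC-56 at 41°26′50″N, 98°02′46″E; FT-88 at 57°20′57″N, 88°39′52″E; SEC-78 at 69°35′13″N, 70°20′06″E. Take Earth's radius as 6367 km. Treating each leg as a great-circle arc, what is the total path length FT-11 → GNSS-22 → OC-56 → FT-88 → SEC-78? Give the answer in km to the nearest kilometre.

6415 km

FT-11: φ = +24.88556°, λ = +86.20889°
GNSS-22: φ = +32.04639°, λ = +102.59056°
OC-56: φ = +41.44722°, λ = +98.04611°
FT-88: φ = +57.34917°, λ = +88.66444°
SEC-78: φ = +69.58694°, λ = +70.33500°
FT-11→GNSS-22: c = 0.280253 rad, d = 1784.37 km
GNSS-22→OC-56: c = 0.175883 rad, d = 1119.85 km
OC-56→FT-88: c = 0.296644 rad, d = 1888.73 km
FT-88→SEC-78: c = 0.254739 rad, d = 1621.92 km
Total = 1784.37 + 1119.85 + 1888.73 + 1621.92 = 6414.88 km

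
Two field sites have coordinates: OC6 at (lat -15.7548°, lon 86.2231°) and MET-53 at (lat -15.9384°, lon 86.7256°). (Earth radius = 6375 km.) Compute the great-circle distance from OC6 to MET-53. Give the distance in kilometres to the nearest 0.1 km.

57.5 km

Δφ = -0.1836°,  Δλ = 0.5025°
a = sin²(Δφ/2) + cos φ₁ cos φ₂ sin²(Δλ/2) = 0.000020
c = 2·arcsin(√a) = 0.009025 rad = 0.5171°
d = R·c = 6375 × 0.009025 = 57.5 km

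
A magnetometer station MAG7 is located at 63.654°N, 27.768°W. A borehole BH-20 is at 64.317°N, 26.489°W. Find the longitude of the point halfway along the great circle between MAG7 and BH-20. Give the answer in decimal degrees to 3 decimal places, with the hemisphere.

27.136°W

Bx = cos φ₂ cos Δλ = 0.433284,  By = cos φ₂ sin Δλ = 0.009674
φₘ = atan2(sin φ₁ + sin φ₂, √((cos φ₁ + Bx)² + By²)) = 63.98691°
λₘ = λ₁ + atan2(By, cos φ₁ + Bx) = -27.13608°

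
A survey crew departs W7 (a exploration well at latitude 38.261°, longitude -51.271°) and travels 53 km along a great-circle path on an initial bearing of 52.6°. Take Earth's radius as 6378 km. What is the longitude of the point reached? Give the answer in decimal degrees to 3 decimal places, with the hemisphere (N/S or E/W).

50.787°W

δ = d/R = 53/6378 = 0.008310 rad
φ₂ = arcsin(sin φ₁ cos δ + cos φ₁ sin δ cos θ)
   = arcsin(0.61924·0.99997 + 0.78520·0.00831·0.60738) = 38.54919°
λ₂ = λ₁ + atan2(sin θ sin δ cos φ₁, cos δ − sin φ₁ sin φ₂) = -50.78737°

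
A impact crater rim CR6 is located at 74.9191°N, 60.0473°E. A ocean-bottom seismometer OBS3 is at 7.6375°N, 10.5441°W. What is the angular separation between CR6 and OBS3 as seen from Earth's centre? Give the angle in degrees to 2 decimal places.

77.64°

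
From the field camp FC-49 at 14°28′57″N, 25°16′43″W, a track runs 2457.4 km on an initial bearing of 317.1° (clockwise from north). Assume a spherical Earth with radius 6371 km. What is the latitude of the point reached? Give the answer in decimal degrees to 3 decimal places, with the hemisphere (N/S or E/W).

FC-49: φ = +14.48250°, λ = -25.27861°
δ = d/R = 2457.4/6371 = 0.385717 rad
φ₂ = arcsin(sin φ₁ cos δ + cos φ₁ sin δ cos θ)
   = arcsin(0.25008·0.92653 + 0.96822·0.37622·0.73254) = 29.90428°
λ₂ = λ₁ + atan2(sin θ sin δ cos φ₁, cos δ − sin φ₁ sin φ₂) = -42.46239°

29.904°N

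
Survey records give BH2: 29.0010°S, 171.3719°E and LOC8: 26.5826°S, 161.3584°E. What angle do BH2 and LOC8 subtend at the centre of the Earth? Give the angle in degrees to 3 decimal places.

9.179°

Δφ = 2.4184°,  Δλ = -10.0135°
a = sin²(Δφ/2) + cos φ₁ cos φ₂ sin²(Δλ/2) = 0.006403
c = 2·arcsin(√a) = 0.160205 rad = 9.1791°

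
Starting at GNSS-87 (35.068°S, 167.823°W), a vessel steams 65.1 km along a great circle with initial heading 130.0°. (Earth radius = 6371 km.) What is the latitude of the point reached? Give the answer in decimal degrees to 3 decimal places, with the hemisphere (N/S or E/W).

35.443°S

δ = d/R = 65.1/6371 = 0.010218 rad
φ₂ = arcsin(sin φ₁ cos δ + cos φ₁ sin δ cos θ)
   = arcsin(-0.57455·0.99995 + 0.81847·0.01022·-0.64279) = -35.44308°
λ₂ = λ₁ + atan2(sin θ sin δ cos φ₁, cos δ − sin φ₁ sin φ₂) = -167.27250°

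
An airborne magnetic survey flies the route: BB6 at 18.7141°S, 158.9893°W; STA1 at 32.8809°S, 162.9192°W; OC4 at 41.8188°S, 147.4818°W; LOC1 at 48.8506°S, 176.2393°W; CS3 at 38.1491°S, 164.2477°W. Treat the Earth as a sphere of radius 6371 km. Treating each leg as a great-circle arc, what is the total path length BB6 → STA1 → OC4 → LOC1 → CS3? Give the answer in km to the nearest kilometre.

7200 km

BB6→STA1: c = 0.254787 rad, d = 1623.25 km
STA1→OC4: c = 0.264294 rad, d = 1683.82 km
OC4→LOC1: c = 0.370919 rad, d = 2363.13 km
LOC1→CS3: c = 0.240094 rad, d = 1529.64 km
Total = 1623.25 + 1683.82 + 2363.13 + 1529.64 = 7199.83 km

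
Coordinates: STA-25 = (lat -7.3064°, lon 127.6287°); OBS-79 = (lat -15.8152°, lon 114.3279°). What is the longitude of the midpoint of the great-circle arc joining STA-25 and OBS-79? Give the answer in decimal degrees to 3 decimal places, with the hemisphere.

121.080°E

Bx = cos φ₂ cos Δλ = 0.936337,  By = cos φ₂ sin Δλ = -0.221354
φₘ = atan2(sin φ₁ + sin φ₂, √((cos φ₁ + Bx)² + By²)) = -11.63697°
λₘ = λ₁ + atan2(By, cos φ₁ + Bx) = 121.07996°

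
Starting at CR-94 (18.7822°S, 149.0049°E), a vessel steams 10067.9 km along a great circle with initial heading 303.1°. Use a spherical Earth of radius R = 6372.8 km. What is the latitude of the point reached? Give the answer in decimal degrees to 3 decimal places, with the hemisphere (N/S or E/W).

31.326°N

δ = d/R = 10067.9/6372.8 = 1.579824 rad
φ₂ = arcsin(sin φ₁ cos δ + cos φ₁ sin δ cos θ)
   = arcsin(-0.32197·-0.00903 + 0.94675·0.99996·0.54610) = 31.32602°
λ₂ = λ₁ + atan2(sin θ sin δ cos φ₁, cos δ − sin φ₁ sin φ₂) = 70.29765°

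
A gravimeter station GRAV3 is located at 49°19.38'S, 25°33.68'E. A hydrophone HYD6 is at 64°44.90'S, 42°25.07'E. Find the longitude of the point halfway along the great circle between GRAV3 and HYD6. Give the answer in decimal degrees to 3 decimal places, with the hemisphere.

GRAV3: φ = -49.32300°, λ = +25.56133°
HYD6: φ = -64.74833°, λ = +42.41783°
Bx = cos φ₂ cos Δλ = 0.408266,  By = cos φ₂ sin Δλ = 0.123702
φₘ = atan2(sin φ₁ + sin φ₂, √((cos φ₁ + Bx)² + By²)) = -57.30660°
λₘ = λ₁ + atan2(By, cos φ₁ + Bx) = 32.21728°

32.217°E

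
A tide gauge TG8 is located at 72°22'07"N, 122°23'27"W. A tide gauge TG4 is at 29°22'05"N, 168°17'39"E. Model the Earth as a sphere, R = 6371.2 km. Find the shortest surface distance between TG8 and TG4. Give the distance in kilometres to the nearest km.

6216 km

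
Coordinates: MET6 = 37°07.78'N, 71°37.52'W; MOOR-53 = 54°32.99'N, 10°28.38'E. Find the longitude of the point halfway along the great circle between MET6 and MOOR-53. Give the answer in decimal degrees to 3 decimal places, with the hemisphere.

38.398°W

MET6: φ = +37.12967°, λ = -71.62533°
MOOR-53: φ = +54.54983°, λ = +10.47300°
Bx = cos φ₂ cos Δλ = 0.079734,  By = cos φ₂ sin Δλ = 0.574488
φₘ = atan2(sin φ₁ + sin φ₂, √((cos φ₁ + Bx)² + By²)) = 53.52684°
λₘ = λ₁ + atan2(By, cos φ₁ + Bx) = -38.39828°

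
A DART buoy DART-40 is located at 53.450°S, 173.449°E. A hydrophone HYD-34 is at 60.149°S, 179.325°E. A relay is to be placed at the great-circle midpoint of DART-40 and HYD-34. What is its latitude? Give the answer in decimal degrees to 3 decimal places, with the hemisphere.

56.834°S

Bx = cos φ₂ cos Δλ = 0.495131,  By = cos φ₂ sin Δλ = 0.050957
φₘ = atan2(sin φ₁ + sin φ₂, √((cos φ₁ + Bx)² + By²)) = -56.83374°
λₘ = λ₁ + atan2(By, cos φ₁ + Bx) = 176.12401°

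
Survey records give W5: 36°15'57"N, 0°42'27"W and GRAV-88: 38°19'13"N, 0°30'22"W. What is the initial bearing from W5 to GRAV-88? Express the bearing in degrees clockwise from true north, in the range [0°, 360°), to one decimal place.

4.4°

W5: φ = +36.26583°, λ = -0.70750°
GRAV-88: φ = +38.32028°, λ = -0.50611°
Δλ = 0.2014°
y = sin Δλ · cos φ₂ = 0.002758
x = cos φ₁ sin φ₂ − sin φ₁ cos φ₂ cos Δλ = 0.035852
θ = atan2(y, x) = 4.3984° → 4.3984° (mod 360°)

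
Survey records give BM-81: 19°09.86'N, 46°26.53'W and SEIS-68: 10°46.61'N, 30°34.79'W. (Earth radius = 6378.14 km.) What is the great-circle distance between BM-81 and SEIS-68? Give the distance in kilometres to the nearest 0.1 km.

1942.7 km

BM-81: φ = +19.16433°, λ = -46.44217°
SEIS-68: φ = +10.77683°, λ = -30.57983°
Δφ = -8.3875°,  Δλ = 15.8623°
a = sin²(Δφ/2) + cos φ₁ cos φ₂ sin²(Δλ/2) = 0.023015
c = 2·arcsin(√a) = 0.304590 rad = 17.4517°
d = R·c = 6378.14 × 0.304590 = 1942.7 km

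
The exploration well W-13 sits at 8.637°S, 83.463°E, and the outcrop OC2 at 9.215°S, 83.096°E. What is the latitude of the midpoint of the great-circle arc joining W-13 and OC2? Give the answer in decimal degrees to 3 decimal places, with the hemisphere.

8.926°S

Bx = cos φ₂ cos Δλ = 0.987074,  By = cos φ₂ sin Δλ = -0.006323
φₘ = atan2(sin φ₁ + sin φ₂, √((cos φ₁ + Bx)² + By²)) = -8.92605°
λₘ = λ₁ + atan2(By, cos φ₁ + Bx) = 83.27965°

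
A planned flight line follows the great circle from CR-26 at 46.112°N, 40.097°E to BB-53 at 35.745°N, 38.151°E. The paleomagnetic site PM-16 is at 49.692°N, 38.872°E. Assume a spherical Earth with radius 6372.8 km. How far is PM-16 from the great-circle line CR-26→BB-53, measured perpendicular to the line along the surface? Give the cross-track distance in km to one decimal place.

147.6 km

δ₁₃ = central angle CR-26→PM-16 = 0.064103 rad  (haversine)
θ₁₃ = bearing CR-26→PM-16 = 347.532°,  θ₁₂ = bearing CR-26→BB-53 = 188.724°
dₓₜ = R·arcsin(sin δ₁₃ · sin(θ₁₃ − θ₁₂)) = 6372.8·arcsin(0.06406·sin(158.809°)) = 147.585 km
|dₓₜ| = 147.585 km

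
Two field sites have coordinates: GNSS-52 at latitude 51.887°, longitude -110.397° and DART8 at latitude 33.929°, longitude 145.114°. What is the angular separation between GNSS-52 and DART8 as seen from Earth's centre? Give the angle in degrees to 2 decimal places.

71.88°

Δφ = -17.9580°,  Δλ = -104.4890°
a = sin²(Δφ/2) + cos φ₁ cos φ₂ sin²(Δλ/2) = 0.344484
c = 2·arcsin(√a) = 1.254518 rad = 71.8786°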